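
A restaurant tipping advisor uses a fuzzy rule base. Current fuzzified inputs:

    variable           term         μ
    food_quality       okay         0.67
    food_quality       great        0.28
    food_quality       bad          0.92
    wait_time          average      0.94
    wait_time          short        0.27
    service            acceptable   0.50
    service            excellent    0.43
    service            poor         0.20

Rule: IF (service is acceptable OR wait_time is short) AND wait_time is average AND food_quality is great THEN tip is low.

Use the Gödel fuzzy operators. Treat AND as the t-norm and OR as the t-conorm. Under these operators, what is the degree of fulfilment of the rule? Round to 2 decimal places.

firing strength: (acceptable=0.50 OR short=0.27) = 0.50; AND[min(a, b)] with average=0.94, great=0.28 → w = 0.28

0.28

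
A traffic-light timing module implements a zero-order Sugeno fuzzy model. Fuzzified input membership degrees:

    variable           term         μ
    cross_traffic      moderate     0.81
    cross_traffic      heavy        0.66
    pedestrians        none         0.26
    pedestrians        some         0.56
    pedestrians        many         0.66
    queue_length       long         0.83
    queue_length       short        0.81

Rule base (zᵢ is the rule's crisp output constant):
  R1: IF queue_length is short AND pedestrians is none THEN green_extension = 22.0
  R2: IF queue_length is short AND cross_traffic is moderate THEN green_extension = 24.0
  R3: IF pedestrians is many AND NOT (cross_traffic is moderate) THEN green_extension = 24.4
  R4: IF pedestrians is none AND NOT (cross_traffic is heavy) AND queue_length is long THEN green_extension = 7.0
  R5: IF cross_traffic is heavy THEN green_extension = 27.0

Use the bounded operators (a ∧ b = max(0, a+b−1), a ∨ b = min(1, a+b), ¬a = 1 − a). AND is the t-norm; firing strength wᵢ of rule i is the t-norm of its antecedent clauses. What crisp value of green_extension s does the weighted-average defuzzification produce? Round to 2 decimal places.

R1 (z=22.0): short=0.81, none=0.26; AND[max(0, a+b−1)] → w = 0.07
R2 (z=24.0): short=0.81, moderate=0.81; AND[max(0, a+b−1)] → w = 0.62
R3 (z=24.4): many=0.66, ¬moderate=1−0.81=0.19; AND[max(0, a+b−1)] → w = 0.00
R4 (z=7.0): none=0.26, ¬heavy=1−0.66=0.34, long=0.83; AND[max(0, a+b−1)] → w = 0.00
R5 (z=27.0): heavy=0.66 → w = 0.66
Weighted average = (0.07·22.0 + 0.62·24.0 + 0.00·24.4 + 0.00·7.0 + 0.66·27.0) / (0.07 + 0.62 + 0.00 + 0.00 + 0.66)
  = 34.2400 / 1.3500 = 25.36

25.36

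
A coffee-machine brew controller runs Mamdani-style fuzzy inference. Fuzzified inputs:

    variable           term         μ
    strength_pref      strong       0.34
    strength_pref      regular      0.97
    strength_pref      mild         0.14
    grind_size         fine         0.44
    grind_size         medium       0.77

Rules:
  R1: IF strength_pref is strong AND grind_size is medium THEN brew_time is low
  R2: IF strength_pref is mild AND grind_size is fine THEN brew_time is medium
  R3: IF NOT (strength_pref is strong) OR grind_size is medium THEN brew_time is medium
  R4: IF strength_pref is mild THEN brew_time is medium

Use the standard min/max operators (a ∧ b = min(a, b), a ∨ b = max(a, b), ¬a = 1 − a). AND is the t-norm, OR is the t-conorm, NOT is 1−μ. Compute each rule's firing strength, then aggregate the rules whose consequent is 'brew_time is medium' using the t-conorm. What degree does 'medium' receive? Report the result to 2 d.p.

R1: strong=0.34, medium=0.77; AND[min(a, b)] → w = 0.34
R2: mild=0.14, fine=0.44; AND[min(a, b)] → w = 0.14
R3: ¬strong=1−0.34=0.66, medium=0.77; OR[max(a, b)] → w = 0.77
R4: mild=0.14 → w = 0.14
Rules with consequent 'medium': {R2, R3, R4} → strengths 0.14, 0.77, 0.14
Aggregate via t-conorm [max(a, b)]: 0.77

0.77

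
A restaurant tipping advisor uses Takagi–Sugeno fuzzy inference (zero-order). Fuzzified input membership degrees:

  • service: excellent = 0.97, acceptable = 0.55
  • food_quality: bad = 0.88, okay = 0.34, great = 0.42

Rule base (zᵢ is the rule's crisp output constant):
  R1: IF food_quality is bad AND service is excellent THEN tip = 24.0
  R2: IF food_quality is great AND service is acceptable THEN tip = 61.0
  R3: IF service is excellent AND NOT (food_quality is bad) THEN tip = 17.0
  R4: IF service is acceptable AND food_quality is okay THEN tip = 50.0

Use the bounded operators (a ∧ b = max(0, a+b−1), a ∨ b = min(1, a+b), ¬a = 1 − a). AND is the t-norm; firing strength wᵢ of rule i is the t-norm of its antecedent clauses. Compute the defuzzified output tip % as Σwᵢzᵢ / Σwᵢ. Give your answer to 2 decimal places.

R1 (z=24.0): bad=0.88, excellent=0.97; AND[max(0, a+b−1)] → w = 0.85
R2 (z=61.0): great=0.42, acceptable=0.55; AND[max(0, a+b−1)] → w = 0.00
R3 (z=17.0): excellent=0.97, ¬bad=1−0.88=0.12; AND[max(0, a+b−1)] → w = 0.09
R4 (z=50.0): acceptable=0.55, okay=0.34; AND[max(0, a+b−1)] → w = 0.00
Weighted average = (0.85·24.0 + 0.00·61.0 + 0.09·17.0 + 0.00·50.0) / (0.85 + 0.00 + 0.09 + 0.00)
  = 21.9300 / 0.9400 = 23.33

23.33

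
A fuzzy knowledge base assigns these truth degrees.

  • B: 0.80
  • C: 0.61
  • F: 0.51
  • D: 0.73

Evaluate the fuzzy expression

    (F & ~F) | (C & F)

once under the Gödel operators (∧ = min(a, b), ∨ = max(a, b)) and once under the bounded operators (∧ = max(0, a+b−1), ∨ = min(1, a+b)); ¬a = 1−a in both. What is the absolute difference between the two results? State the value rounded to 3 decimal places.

0.390

Under Gödel:
  ~F = 1 − 0.51 = 0.49
  F & ~F = min(a, b) on (0.51, 0.49) = 0.49
  C & F = min(a, b) on (0.61, 0.51) = 0.51
  (F & ~F) | (C & F) = max(a, b) on (0.49, 0.51) = 0.51
  → value = 0.5100
Under bounded:
  ~F = 1 − 0.51 = 0.49
  F & ~F = max(0, a+b−1) on (0.51, 0.49) = 0.00
  C & F = max(0, a+b−1) on (0.61, 0.51) = 0.12
  (F & ~F) | (C & F) = min(1, a+b) on (0.00, 0.12) = 0.12
  → value = 0.1200
|0.5100 − 0.1200| = 0.390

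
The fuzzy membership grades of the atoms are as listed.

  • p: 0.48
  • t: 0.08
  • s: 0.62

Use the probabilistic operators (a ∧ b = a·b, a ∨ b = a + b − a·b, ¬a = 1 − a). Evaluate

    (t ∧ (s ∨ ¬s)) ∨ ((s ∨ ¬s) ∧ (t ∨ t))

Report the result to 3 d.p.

¬s = 1 − 0.6200 = 0.3800
s ∨ ¬s = a + b − a·b on (0.6200, 0.3800) = 0.7644
t ∧ (s ∨ ¬s) = a·b on (0.0800, 0.7644) = 0.0612
¬s = 1 − 0.6200 = 0.3800
s ∨ ¬s = a + b − a·b on (0.6200, 0.3800) = 0.7644
t ∨ t = a + b − a·b on (0.0800, 0.0800) = 0.1536
(s ∨ ¬s) ∧ (t ∨ t) = a·b on (0.7644, 0.1536) = 0.1174
(t ∧ (s ∨ ¬s)) ∨ ((s ∨ ¬s) ∧ (t ∨ t)) = a + b − a·b on (0.0612, 0.1174) = 0.1714

0.171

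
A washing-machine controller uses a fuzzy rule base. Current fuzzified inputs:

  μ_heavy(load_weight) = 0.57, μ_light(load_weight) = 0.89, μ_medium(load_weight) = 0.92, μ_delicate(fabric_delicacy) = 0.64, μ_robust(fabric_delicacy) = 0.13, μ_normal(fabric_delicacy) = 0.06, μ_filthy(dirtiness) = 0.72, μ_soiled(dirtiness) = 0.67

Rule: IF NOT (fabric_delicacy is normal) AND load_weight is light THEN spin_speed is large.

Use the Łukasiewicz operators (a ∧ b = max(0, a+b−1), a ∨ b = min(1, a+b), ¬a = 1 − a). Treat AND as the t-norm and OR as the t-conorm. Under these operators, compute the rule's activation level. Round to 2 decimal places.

firing strength: ¬normal=1−0.06=0.94, light=0.89; AND[max(0, a+b−1)] → w = 0.83

0.83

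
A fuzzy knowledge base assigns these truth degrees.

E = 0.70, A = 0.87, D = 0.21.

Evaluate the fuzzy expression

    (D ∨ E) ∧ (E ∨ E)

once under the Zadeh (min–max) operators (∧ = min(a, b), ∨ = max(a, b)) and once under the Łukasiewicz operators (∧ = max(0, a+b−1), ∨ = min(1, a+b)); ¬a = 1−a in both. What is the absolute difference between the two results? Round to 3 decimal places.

Under Zadeh (min–max):
  D ∨ E = max(a, b) on (0.21, 0.70) = 0.70
  E ∨ E = max(a, b) on (0.70, 0.70) = 0.70
  (D ∨ E) ∧ (E ∨ E) = min(a, b) on (0.70, 0.70) = 0.70
  → value = 0.7000
Under Łukasiewicz:
  D ∨ E = min(1, a+b) on (0.21, 0.70) = 0.91
  E ∨ E = min(1, a+b) on (0.70, 0.70) = 1.00
  (D ∨ E) ∧ (E ∨ E) = max(0, a+b−1) on (0.91, 1.00) = 0.91
  → value = 0.9100
|0.7000 − 0.9100| = 0.210

0.210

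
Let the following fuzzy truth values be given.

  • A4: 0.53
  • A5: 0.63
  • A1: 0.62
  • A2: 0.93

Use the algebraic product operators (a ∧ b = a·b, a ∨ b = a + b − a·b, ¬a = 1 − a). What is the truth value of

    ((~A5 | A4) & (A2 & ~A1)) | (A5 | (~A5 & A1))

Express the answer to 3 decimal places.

~A5 = 1 − 0.6300 = 0.3700
~A5 | A4 = a + b − a·b on (0.3700, 0.5300) = 0.7039
~A1 = 1 − 0.6200 = 0.3800
A2 & ~A1 = a·b on (0.9300, 0.3800) = 0.3534
(~A5 | A4) & (A2 & ~A1) = a·b on (0.7039, 0.3534) = 0.2488
~A5 = 1 − 0.6300 = 0.3700
~A5 & A1 = a·b on (0.3700, 0.6200) = 0.2294
A5 | (~A5 & A1) = a + b − a·b on (0.6300, 0.2294) = 0.7149
((~A5 | A4) & (A2 & ~A1)) | (A5 | (~A5 & A1)) = a + b − a·b on (0.2488, 0.7149) = 0.7858

0.786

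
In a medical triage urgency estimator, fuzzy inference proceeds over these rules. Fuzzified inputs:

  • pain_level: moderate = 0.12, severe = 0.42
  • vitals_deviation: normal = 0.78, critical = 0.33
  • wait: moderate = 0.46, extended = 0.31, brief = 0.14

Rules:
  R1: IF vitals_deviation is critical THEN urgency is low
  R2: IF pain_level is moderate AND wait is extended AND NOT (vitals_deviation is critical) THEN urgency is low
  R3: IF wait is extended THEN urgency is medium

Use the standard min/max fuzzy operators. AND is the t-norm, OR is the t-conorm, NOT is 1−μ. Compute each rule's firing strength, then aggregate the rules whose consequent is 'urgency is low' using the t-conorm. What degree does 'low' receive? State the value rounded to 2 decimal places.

0.33

R1: critical=0.33 → w = 0.33
R2: moderate=0.12, extended=0.31, ¬critical=1−0.33=0.67; AND[min(a, b)] → w = 0.12
R3: extended=0.31 → w = 0.31
Rules with consequent 'low': {R1, R2} → strengths 0.33, 0.12
Aggregate via t-conorm [max(a, b)]: 0.33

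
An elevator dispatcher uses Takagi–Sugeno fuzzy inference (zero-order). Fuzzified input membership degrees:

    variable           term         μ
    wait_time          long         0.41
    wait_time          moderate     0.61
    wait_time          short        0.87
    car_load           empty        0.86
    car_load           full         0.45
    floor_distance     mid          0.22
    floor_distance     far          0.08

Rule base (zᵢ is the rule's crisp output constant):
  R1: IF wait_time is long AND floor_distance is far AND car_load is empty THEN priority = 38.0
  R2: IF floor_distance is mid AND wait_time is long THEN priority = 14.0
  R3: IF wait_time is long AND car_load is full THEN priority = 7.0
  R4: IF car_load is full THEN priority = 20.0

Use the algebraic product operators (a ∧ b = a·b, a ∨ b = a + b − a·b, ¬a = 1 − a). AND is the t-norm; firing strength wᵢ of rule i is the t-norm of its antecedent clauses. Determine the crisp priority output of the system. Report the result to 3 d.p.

R1 (z=38.0): long=0.41, far=0.08, empty=0.86; AND[a·b] → w = 0.0282
R2 (z=14.0): mid=0.22, long=0.41; AND[a·b] → w = 0.0902
R3 (z=7.0): long=0.41, full=0.45; AND[a·b] → w = 0.1845
R4 (z=20.0): full=0.45 → w = 0.4500
Weighted average = (0.0282·38.0 + 0.0902·14.0 + 0.1845·7.0 + 0.4500·20.0) / (0.0282 + 0.0902 + 0.1845 + 0.4500)
  = 12.6262 / 0.7529 = 16.770

16.770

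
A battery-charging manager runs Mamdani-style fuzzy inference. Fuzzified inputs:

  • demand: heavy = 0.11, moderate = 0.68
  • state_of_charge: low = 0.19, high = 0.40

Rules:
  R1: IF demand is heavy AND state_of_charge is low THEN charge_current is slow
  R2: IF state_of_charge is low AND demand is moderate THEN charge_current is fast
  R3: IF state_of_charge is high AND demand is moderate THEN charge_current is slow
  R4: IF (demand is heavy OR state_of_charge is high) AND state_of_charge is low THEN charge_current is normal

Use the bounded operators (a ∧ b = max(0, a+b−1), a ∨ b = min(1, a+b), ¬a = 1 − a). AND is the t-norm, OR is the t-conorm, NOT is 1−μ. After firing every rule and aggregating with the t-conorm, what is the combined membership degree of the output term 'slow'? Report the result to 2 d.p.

0.08

R1: heavy=0.11, low=0.19; AND[max(0, a+b−1)] → w = 0.00
R2: low=0.19, moderate=0.68; AND[max(0, a+b−1)] → w = 0.00
R3: high=0.40, moderate=0.68; AND[max(0, a+b−1)] → w = 0.08
R4: (heavy=0.11 OR high=0.40) = 0.51; AND[max(0, a+b−1)] with low=0.19 → w = 0.00
Rules with consequent 'slow': {R1, R3} → strengths 0.00, 0.08
Aggregate via t-conorm [min(1, a+b)]: 0.08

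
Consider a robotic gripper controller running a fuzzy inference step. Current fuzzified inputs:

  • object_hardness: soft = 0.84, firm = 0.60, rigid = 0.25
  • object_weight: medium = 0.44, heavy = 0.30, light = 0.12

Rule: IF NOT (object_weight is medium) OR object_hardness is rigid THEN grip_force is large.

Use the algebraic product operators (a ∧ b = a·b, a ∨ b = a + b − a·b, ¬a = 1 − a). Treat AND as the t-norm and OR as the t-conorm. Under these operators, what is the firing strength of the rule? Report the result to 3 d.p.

0.670

firing strength: ¬medium=1−0.44=0.56, rigid=0.25; OR[a + b − a·b] → w = 0.6700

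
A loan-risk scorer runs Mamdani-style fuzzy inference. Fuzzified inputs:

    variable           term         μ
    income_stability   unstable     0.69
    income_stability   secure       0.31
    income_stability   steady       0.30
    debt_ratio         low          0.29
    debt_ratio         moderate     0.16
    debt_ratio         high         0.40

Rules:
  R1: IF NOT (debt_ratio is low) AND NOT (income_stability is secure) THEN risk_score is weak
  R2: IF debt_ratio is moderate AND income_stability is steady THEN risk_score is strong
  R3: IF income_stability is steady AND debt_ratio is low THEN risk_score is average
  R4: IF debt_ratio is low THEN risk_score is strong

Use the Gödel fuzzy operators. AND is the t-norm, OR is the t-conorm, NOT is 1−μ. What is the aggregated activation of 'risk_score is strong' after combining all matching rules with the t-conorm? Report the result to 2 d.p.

R1: ¬low=1−0.29=0.71, ¬secure=1−0.31=0.69; AND[min(a, b)] → w = 0.69
R2: moderate=0.16, steady=0.30; AND[min(a, b)] → w = 0.16
R3: steady=0.30, low=0.29; AND[min(a, b)] → w = 0.29
R4: low=0.29 → w = 0.29
Rules with consequent 'strong': {R2, R4} → strengths 0.16, 0.29
Aggregate via t-conorm [max(a, b)]: 0.29

0.29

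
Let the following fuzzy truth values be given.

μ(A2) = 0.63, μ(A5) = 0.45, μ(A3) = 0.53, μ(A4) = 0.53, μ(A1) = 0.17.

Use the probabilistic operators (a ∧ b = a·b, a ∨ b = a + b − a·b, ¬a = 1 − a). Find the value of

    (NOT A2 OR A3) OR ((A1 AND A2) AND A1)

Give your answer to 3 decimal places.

0.709

NOT A2 = 1 − 0.6300 = 0.3700
NOT A2 OR A3 = a + b − a·b on (0.3700, 0.5300) = 0.7039
A1 AND A2 = a·b on (0.1700, 0.6300) = 0.1071
(A1 AND A2) AND A1 = a·b on (0.1071, 0.1700) = 0.0182
(NOT A2 OR A3) OR ((A1 AND A2) AND A1) = a + b − a·b on (0.7039, 0.0182) = 0.7093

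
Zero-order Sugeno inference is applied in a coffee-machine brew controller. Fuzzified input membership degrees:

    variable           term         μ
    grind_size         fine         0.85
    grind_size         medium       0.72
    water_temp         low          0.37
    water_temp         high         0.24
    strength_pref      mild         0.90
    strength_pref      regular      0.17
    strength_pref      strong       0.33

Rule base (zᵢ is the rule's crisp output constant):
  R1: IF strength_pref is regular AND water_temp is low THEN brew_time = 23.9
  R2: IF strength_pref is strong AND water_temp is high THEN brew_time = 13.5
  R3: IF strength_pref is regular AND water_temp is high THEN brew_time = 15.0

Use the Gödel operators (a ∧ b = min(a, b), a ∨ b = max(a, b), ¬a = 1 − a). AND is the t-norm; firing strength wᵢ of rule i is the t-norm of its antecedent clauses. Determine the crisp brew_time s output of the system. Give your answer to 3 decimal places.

R1 (z=23.9): regular=0.17, low=0.37; AND[min(a, b)] → w = 0.17
R2 (z=13.5): strong=0.33, high=0.24; AND[min(a, b)] → w = 0.24
R3 (z=15.0): regular=0.17, high=0.24; AND[min(a, b)] → w = 0.17
Weighted average = (0.17·23.9 + 0.24·13.5 + 0.17·15.0) / (0.17 + 0.24 + 0.17)
  = 9.8530 / 0.5800 = 16.988

16.988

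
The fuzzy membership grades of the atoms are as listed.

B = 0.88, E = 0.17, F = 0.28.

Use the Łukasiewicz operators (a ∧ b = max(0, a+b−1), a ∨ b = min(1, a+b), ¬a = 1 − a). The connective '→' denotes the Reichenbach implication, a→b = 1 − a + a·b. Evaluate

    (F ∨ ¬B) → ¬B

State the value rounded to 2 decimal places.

0.65

¬B = 1 − 0.88 = 0.12
F ∨ ¬B = min(1, a+b) on (0.28, 0.12) = 0.40
¬B = 1 − 0.88 = 0.12
(F ∨ ¬B) → ¬B  [Reichenbach: 1 − a + a·b] with a=0.40, b=0.12 → 0.65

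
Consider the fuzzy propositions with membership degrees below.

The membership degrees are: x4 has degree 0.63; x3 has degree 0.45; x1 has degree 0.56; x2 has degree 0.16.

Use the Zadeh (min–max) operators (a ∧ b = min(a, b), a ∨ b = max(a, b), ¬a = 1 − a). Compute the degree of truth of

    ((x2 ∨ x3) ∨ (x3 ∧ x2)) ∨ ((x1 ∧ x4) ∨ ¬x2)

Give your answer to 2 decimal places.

x2 ∨ x3 = max(a, b) on (0.16, 0.45) = 0.45
x3 ∧ x2 = min(a, b) on (0.45, 0.16) = 0.16
(x2 ∨ x3) ∨ (x3 ∧ x2) = max(a, b) on (0.45, 0.16) = 0.45
x1 ∧ x4 = min(a, b) on (0.56, 0.63) = 0.56
¬x2 = 1 − 0.16 = 0.84
(x1 ∧ x4) ∨ ¬x2 = max(a, b) on (0.56, 0.84) = 0.84
((x2 ∨ x3) ∨ (x3 ∧ x2)) ∨ ((x1 ∧ x4) ∨ ¬x2) = max(a, b) on (0.45, 0.84) = 0.84

0.84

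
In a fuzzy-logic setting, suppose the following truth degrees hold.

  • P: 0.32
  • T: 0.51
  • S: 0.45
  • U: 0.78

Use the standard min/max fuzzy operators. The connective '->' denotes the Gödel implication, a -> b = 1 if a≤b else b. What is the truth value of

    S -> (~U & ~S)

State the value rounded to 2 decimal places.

0.22

~U = 1 − 0.78 = 0.22
~S = 1 − 0.45 = 0.55
~U & ~S = min(a, b) on (0.22, 0.55) = 0.22
S -> (~U & ~S)  [Gödel: 1 if a≤b else b] with a=0.45, b=0.22 → 0.22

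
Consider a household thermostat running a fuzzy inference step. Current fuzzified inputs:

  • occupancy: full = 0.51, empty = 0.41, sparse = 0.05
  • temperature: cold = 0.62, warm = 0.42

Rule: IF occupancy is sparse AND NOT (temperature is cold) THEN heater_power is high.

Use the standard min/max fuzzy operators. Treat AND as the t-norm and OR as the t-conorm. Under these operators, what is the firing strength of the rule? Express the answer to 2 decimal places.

0.05

firing strength: sparse=0.05, ¬cold=1−0.62=0.38; AND[min(a, b)] → w = 0.05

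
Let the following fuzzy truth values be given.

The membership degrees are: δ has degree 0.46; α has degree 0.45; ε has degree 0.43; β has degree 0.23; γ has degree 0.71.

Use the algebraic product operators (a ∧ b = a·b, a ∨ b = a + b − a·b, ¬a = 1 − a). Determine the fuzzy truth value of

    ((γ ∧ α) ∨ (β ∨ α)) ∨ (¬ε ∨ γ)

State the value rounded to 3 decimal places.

0.964

γ ∧ α = a·b on (0.7100, 0.4500) = 0.3195
β ∨ α = a + b − a·b on (0.2300, 0.4500) = 0.5765
(γ ∧ α) ∨ (β ∨ α) = a + b − a·b on (0.3195, 0.5765) = 0.7118
¬ε = 1 − 0.4300 = 0.5700
¬ε ∨ γ = a + b − a·b on (0.5700, 0.7100) = 0.8753
((γ ∧ α) ∨ (β ∨ α)) ∨ (¬ε ∨ γ) = a + b − a·b on (0.7118, 0.8753) = 0.9641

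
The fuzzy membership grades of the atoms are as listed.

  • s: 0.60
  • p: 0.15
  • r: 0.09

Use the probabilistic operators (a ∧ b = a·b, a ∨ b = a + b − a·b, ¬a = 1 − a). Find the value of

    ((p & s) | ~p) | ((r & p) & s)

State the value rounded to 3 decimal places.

p & s = a·b on (0.1500, 0.6000) = 0.0900
~p = 1 − 0.1500 = 0.8500
(p & s) | ~p = a + b − a·b on (0.0900, 0.8500) = 0.8635
r & p = a·b on (0.0900, 0.1500) = 0.0135
(r & p) & s = a·b on (0.0135, 0.6000) = 0.0081
((p & s) | ~p) | ((r & p) & s) = a + b − a·b on (0.8635, 0.0081) = 0.8646

0.865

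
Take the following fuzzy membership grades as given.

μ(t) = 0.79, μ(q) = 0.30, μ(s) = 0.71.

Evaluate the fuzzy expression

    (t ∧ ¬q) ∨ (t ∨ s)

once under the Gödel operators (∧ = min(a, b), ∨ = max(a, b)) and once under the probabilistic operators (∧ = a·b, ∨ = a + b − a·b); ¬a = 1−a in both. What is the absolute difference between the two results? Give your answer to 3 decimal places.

Under Gödel:
  ¬q = 1 − 0.30 = 0.70
  t ∧ ¬q = min(a, b) on (0.79, 0.70) = 0.70
  t ∨ s = max(a, b) on (0.79, 0.71) = 0.79
  (t ∧ ¬q) ∨ (t ∨ s) = max(a, b) on (0.70, 0.79) = 0.79
  → value = 0.7900
Under probabilistic:
  ¬q = 1 − 0.3000 = 0.7000
  t ∧ ¬q = a·b on (0.7900, 0.7000) = 0.5530
  t ∨ s = a + b − a·b on (0.7900, 0.7100) = 0.9391
  (t ∧ ¬q) ∨ (t ∨ s) = a + b − a·b on (0.5530, 0.9391) = 0.9728
  → value = 0.9728
|0.7900 − 0.9728| = 0.183

0.183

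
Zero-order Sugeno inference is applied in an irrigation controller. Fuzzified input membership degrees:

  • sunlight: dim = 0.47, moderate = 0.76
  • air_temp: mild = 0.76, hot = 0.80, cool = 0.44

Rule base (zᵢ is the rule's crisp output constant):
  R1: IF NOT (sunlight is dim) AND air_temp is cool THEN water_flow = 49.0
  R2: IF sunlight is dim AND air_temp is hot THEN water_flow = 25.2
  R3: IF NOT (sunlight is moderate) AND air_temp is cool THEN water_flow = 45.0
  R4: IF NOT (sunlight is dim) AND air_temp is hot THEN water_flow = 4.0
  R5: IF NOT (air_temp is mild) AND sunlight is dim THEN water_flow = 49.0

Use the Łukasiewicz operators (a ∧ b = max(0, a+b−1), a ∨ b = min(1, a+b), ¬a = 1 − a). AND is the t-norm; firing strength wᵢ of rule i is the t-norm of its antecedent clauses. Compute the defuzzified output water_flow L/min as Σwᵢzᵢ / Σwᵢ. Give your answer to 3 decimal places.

13.540

R1 (z=49.0): ¬dim=1−0.47=0.53, cool=0.44; AND[max(0, a+b−1)] → w = 0.00
R2 (z=25.2): dim=0.47, hot=0.80; AND[max(0, a+b−1)] → w = 0.27
R3 (z=45.0): ¬moderate=1−0.76=0.24, cool=0.44; AND[max(0, a+b−1)] → w = 0.00
R4 (z=4.0): ¬dim=1−0.47=0.53, hot=0.80; AND[max(0, a+b−1)] → w = 0.33
R5 (z=49.0): ¬mild=1−0.76=0.24, dim=0.47; AND[max(0, a+b−1)] → w = 0.00
Weighted average = (0.00·49.0 + 0.27·25.2 + 0.00·45.0 + 0.33·4.0 + 0.00·49.0) / (0.00 + 0.27 + 0.00 + 0.33 + 0.00)
  = 8.1240 / 0.6000 = 13.540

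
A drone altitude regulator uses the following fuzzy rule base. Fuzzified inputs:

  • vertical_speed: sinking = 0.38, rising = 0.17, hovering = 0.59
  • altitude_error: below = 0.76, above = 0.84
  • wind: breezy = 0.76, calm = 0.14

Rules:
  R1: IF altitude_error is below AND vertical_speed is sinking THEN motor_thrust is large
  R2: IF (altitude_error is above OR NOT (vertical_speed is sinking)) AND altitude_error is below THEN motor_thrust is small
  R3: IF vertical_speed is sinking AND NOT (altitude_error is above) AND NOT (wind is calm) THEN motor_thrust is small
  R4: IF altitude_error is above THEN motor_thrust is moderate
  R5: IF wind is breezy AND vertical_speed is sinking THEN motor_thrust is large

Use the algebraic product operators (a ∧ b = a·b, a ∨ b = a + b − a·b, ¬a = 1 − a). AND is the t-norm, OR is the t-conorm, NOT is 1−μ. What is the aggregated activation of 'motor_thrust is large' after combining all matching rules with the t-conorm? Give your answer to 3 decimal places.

R1: below=0.76, sinking=0.38; AND[a·b] → w = 0.2888
R2: (above=0.84 OR ¬sinking=1−0.38=0.62) = 0.9392; AND[a·b] with below=0.76 → w = 0.7138
R3: sinking=0.38, ¬above=1−0.84=0.16, ¬calm=1−0.14=0.86; AND[a·b] → w = 0.0523
R4: above=0.84 → w = 0.8400
R5: breezy=0.76, sinking=0.38; AND[a·b] → w = 0.2888
Rules with consequent 'large': {R1, R5} → strengths 0.2888, 0.2888
Aggregate via t-conorm [a + b − a·b]: 0.4942

0.494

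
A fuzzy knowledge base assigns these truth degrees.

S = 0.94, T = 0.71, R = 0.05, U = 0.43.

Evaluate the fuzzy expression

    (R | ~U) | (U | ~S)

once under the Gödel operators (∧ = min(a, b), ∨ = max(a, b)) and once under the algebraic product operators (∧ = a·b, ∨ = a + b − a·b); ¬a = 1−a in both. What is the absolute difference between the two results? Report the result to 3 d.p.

Under Gödel:
  ~U = 1 − 0.43 = 0.57
  R | ~U = max(a, b) on (0.05, 0.57) = 0.57
  ~S = 1 − 0.94 = 0.06
  U | ~S = max(a, b) on (0.43, 0.06) = 0.43
  (R | ~U) | (U | ~S) = max(a, b) on (0.57, 0.43) = 0.57
  → value = 0.5700
Under algebraic product:
  ~U = 1 − 0.4300 = 0.5700
  R | ~U = a + b − a·b on (0.0500, 0.5700) = 0.5915
  ~S = 1 − 0.9400 = 0.0600
  U | ~S = a + b − a·b on (0.4300, 0.0600) = 0.4642
  (R | ~U) | (U | ~S) = a + b − a·b on (0.5915, 0.4642) = 0.7811
  → value = 0.7811
|0.5700 − 0.7811| = 0.211

0.211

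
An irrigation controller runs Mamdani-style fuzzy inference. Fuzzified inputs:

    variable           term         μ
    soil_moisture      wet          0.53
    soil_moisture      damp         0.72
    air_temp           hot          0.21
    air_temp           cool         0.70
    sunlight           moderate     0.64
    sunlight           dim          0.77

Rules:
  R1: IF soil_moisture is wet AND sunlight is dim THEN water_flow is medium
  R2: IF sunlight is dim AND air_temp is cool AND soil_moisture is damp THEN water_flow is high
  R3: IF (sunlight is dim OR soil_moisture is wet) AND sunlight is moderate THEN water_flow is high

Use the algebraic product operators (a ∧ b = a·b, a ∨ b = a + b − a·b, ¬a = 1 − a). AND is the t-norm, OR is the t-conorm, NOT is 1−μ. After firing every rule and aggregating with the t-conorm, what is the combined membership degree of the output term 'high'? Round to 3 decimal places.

R1: wet=0.53, dim=0.77; AND[a·b] → w = 0.4081
R2: dim=0.77, cool=0.70, damp=0.72; AND[a·b] → w = 0.3881
R3: (dim=0.77 OR wet=0.53) = 0.8919; AND[a·b] with moderate=0.64 → w = 0.5708
Rules with consequent 'high': {R2, R3} → strengths 0.3881, 0.5708
Aggregate via t-conorm [a + b − a·b]: 0.7374

0.737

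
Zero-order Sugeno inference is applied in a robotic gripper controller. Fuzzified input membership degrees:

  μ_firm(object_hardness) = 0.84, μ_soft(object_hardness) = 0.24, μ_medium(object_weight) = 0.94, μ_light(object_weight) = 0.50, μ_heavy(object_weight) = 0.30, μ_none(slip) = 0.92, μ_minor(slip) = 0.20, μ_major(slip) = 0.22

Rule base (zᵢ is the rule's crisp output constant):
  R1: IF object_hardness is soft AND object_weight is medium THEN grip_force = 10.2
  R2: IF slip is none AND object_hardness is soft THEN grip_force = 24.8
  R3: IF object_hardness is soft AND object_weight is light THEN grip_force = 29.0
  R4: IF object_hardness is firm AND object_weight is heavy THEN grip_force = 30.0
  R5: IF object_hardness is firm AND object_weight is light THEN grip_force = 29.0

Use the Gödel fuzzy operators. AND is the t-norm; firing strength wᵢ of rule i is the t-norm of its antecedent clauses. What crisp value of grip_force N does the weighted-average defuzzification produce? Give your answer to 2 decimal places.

R1 (z=10.2): soft=0.24, medium=0.94; AND[min(a, b)] → w = 0.24
R2 (z=24.8): none=0.92, soft=0.24; AND[min(a, b)] → w = 0.24
R3 (z=29.0): soft=0.24, light=0.50; AND[min(a, b)] → w = 0.24
R4 (z=30.0): firm=0.84, heavy=0.30; AND[min(a, b)] → w = 0.30
R5 (z=29.0): firm=0.84, light=0.50; AND[min(a, b)] → w = 0.50
Weighted average = (0.24·10.2 + 0.24·24.8 + 0.24·29.0 + 0.30·30.0 + 0.50·29.0) / (0.24 + 0.24 + 0.24 + 0.30 + 0.50)
  = 38.8600 / 1.5200 = 25.57

25.57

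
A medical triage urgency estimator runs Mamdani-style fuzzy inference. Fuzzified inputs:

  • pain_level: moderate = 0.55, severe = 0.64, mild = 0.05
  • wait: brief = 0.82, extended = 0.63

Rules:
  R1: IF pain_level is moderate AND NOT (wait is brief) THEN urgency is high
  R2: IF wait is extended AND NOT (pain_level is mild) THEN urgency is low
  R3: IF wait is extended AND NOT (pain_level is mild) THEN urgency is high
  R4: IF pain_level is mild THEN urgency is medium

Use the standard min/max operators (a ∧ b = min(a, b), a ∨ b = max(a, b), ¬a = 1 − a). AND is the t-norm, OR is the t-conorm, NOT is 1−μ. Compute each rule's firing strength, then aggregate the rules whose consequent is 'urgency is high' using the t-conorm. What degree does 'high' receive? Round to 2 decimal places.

R1: moderate=0.55, ¬brief=1−0.82=0.18; AND[min(a, b)] → w = 0.18
R2: extended=0.63, ¬mild=1−0.05=0.95; AND[min(a, b)] → w = 0.63
R3: extended=0.63, ¬mild=1−0.05=0.95; AND[min(a, b)] → w = 0.63
R4: mild=0.05 → w = 0.05
Rules with consequent 'high': {R1, R3} → strengths 0.18, 0.63
Aggregate via t-conorm [max(a, b)]: 0.63

0.63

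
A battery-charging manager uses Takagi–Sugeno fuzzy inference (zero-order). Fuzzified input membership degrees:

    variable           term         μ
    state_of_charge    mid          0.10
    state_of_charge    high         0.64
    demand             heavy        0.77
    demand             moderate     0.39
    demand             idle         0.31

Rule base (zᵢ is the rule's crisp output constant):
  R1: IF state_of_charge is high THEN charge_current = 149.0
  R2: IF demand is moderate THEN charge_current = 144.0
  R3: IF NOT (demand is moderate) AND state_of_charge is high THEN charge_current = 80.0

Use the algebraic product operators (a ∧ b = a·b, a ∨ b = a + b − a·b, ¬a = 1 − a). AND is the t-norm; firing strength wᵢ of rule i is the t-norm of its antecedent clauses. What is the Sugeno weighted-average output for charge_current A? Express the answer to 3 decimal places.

R1 (z=149.0): high=0.64 → w = 0.6400
R2 (z=144.0): moderate=0.39 → w = 0.3900
R3 (z=80.0): ¬moderate=1−0.39=0.61, high=0.64; AND[a·b] → w = 0.3904
Weighted average = (0.6400·149.0 + 0.3900·144.0 + 0.3904·80.0) / (0.6400 + 0.3900 + 0.3904)
  = 182.7520 / 1.4204 = 128.662

128.662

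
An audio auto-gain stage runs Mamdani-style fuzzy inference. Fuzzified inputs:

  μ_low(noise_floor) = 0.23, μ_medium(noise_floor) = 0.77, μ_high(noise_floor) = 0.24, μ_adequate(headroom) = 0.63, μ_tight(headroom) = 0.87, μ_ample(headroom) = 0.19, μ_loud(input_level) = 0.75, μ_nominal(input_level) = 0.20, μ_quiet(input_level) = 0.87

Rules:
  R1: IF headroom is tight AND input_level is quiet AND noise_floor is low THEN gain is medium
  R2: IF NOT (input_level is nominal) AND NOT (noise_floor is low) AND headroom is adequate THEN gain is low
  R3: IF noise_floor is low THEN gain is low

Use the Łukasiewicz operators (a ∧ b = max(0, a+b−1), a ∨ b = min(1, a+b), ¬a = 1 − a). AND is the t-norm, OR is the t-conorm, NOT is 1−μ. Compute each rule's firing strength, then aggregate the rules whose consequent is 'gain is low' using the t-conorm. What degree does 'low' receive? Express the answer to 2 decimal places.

R1: tight=0.87, quiet=0.87, low=0.23; AND[max(0, a+b−1)] → w = 0.00
R2: ¬nominal=1−0.20=0.80, ¬low=1−0.23=0.77, adequate=0.63; AND[max(0, a+b−1)] → w = 0.20
R3: low=0.23 → w = 0.23
Rules with consequent 'low': {R2, R3} → strengths 0.20, 0.23
Aggregate via t-conorm [min(1, a+b)]: 0.43

0.43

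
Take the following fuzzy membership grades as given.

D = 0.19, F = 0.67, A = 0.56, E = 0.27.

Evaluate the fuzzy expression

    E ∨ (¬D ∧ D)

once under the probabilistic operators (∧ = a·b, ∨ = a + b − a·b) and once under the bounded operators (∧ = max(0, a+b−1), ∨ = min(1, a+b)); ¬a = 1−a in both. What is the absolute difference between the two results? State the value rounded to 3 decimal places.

0.112

Under probabilistic:
  ¬D = 1 − 0.1900 = 0.8100
  ¬D ∧ D = a·b on (0.8100, 0.1900) = 0.1539
  E ∨ (¬D ∧ D) = a + b − a·b on (0.2700, 0.1539) = 0.3823
  → value = 0.3823
Under bounded:
  ¬D = 1 − 0.19 = 0.81
  ¬D ∧ D = max(0, a+b−1) on (0.81, 0.19) = 0.00
  E ∨ (¬D ∧ D) = min(1, a+b) on (0.27, 0.00) = 0.27
  → value = 0.2700
|0.3823 − 0.2700| = 0.112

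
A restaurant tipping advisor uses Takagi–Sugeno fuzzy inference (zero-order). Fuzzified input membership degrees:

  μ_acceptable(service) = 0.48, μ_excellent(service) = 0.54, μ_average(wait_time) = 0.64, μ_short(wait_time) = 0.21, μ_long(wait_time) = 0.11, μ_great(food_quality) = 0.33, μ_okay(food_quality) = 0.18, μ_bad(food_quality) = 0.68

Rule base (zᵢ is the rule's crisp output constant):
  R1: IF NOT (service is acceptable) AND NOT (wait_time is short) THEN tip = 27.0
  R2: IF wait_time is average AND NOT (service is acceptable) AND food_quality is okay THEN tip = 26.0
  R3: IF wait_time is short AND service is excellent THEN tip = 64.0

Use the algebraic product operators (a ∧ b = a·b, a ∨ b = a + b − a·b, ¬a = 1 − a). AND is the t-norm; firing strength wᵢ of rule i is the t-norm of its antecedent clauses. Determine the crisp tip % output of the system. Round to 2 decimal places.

34.08

R1 (z=27.0): ¬acceptable=1−0.48=0.52, ¬short=1−0.21=0.79; AND[a·b] → w = 0.4108
R2 (z=26.0): average=0.64, ¬acceptable=1−0.48=0.52, okay=0.18; AND[a·b] → w = 0.0599
R3 (z=64.0): short=0.21, excellent=0.54; AND[a·b] → w = 0.1134
Weighted average = (0.4108·27.0 + 0.0599·26.0 + 0.1134·64.0) / (0.4108 + 0.0599 + 0.1134)
  = 19.9067 / 0.5841 = 34.08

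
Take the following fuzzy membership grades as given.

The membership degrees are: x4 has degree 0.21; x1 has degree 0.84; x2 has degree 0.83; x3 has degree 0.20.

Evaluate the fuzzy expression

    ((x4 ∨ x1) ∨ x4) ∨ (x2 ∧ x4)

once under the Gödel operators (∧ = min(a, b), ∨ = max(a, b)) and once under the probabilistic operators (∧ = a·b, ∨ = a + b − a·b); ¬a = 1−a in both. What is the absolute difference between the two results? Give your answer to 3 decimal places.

0.078

Under Gödel:
  x4 ∨ x1 = max(a, b) on (0.21, 0.84) = 0.84
  (x4 ∨ x1) ∨ x4 = max(a, b) on (0.84, 0.21) = 0.84
  x2 ∧ x4 = min(a, b) on (0.83, 0.21) = 0.21
  ((x4 ∨ x1) ∨ x4) ∨ (x2 ∧ x4) = max(a, b) on (0.84, 0.21) = 0.84
  → value = 0.8400
Under probabilistic:
  x4 ∨ x1 = a + b − a·b on (0.2100, 0.8400) = 0.8736
  (x4 ∨ x1) ∨ x4 = a + b − a·b on (0.8736, 0.2100) = 0.9001
  x2 ∧ x4 = a·b on (0.8300, 0.2100) = 0.1743
  ((x4 ∨ x1) ∨ x4) ∨ (x2 ∧ x4) = a + b − a·b on (0.9001, 0.1743) = 0.9175
  → value = 0.9175
|0.8400 − 0.9175| = 0.078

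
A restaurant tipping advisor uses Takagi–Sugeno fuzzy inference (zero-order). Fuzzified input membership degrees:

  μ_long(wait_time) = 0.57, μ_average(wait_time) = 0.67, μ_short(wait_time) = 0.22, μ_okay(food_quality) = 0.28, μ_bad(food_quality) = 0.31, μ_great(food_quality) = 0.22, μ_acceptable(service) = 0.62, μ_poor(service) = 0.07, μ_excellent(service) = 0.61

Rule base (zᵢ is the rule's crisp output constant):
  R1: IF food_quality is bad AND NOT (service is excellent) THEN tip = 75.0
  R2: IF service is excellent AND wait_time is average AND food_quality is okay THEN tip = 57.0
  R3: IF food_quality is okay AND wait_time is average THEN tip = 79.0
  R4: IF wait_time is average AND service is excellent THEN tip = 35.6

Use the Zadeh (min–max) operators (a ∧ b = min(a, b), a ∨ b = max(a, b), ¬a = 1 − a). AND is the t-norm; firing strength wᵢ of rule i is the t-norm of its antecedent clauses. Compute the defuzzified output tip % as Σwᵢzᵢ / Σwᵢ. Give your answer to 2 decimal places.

56.11

R1 (z=75.0): bad=0.31, ¬excellent=1−0.61=0.39; AND[min(a, b)] → w = 0.31
R2 (z=57.0): excellent=0.61, average=0.67, okay=0.28; AND[min(a, b)] → w = 0.28
R3 (z=79.0): okay=0.28, average=0.67; AND[min(a, b)] → w = 0.28
R4 (z=35.6): average=0.67, excellent=0.61; AND[min(a, b)] → w = 0.61
Weighted average = (0.31·75.0 + 0.28·57.0 + 0.28·79.0 + 0.61·35.6) / (0.31 + 0.28 + 0.28 + 0.61)
  = 83.0460 / 1.4800 = 56.11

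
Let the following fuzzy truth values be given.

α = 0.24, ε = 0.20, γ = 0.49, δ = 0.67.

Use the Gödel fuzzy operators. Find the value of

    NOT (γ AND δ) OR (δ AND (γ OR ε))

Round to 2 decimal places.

γ AND δ = min(a, b) on (0.49, 0.67) = 0.49
NOT (γ AND δ) = 1 − 0.49 = 0.51
γ OR ε = max(a, b) on (0.49, 0.20) = 0.49
δ AND (γ OR ε) = min(a, b) on (0.67, 0.49) = 0.49
NOT (γ AND δ) OR (δ AND (γ OR ε)) = max(a, b) on (0.51, 0.49) = 0.51

0.51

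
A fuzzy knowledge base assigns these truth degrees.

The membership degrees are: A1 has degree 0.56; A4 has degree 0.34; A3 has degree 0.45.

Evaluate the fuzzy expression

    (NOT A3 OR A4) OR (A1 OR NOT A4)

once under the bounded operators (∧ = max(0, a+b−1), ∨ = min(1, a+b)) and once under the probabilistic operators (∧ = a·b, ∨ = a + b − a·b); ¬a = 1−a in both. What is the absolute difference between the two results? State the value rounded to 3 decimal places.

Under bounded:
  NOT A3 = 1 − 0.45 = 0.55
  NOT A3 OR A4 = min(1, a+b) on (0.55, 0.34) = 0.89
  NOT A4 = 1 − 0.34 = 0.66
  A1 OR NOT A4 = min(1, a+b) on (0.56, 0.66) = 1.00
  (NOT A3 OR A4) OR (A1 OR NOT A4) = min(1, a+b) on (0.89, 1.00) = 1.00
  → value = 1.0000
Under probabilistic:
  NOT A3 = 1 − 0.4500 = 0.5500
  NOT A3 OR A4 = a + b − a·b on (0.5500, 0.3400) = 0.7030
  NOT A4 = 1 − 0.3400 = 0.6600
  A1 OR NOT A4 = a + b − a·b on (0.5600, 0.6600) = 0.8504
  (NOT A3 OR A4) OR (A1 OR NOT A4) = a + b − a·b on (0.7030, 0.8504) = 0.9556
  → value = 0.9556
|1.0000 − 0.9556| = 0.044

0.044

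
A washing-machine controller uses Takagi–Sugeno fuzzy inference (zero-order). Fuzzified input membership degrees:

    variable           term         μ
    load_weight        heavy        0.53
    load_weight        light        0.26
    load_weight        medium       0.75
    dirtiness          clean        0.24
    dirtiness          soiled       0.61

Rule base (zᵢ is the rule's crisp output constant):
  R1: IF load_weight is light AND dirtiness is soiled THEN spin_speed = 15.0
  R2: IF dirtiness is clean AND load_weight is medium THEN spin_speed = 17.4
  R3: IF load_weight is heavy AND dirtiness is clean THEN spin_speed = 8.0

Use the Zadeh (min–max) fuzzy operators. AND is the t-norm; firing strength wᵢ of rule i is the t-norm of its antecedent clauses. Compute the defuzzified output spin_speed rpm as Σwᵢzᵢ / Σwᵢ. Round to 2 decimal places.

13.51

R1 (z=15.0): light=0.26, soiled=0.61; AND[min(a, b)] → w = 0.26
R2 (z=17.4): clean=0.24, medium=0.75; AND[min(a, b)] → w = 0.24
R3 (z=8.0): heavy=0.53, clean=0.24; AND[min(a, b)] → w = 0.24
Weighted average = (0.26·15.0 + 0.24·17.4 + 0.24·8.0) / (0.26 + 0.24 + 0.24)
  = 9.9960 / 0.7400 = 13.51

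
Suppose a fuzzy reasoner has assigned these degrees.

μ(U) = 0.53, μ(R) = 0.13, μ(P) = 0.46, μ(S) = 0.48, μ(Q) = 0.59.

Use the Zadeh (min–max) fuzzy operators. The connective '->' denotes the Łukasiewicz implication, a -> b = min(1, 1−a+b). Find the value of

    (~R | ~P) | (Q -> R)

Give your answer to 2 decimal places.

0.87

~R = 1 − 0.13 = 0.87
~P = 1 − 0.46 = 0.54
~R | ~P = max(a, b) on (0.87, 0.54) = 0.87
Q -> R  [Łukasiewicz: min(1, 1−a+b)] with a=0.59, b=0.13 → 0.54
(~R | ~P) | (Q -> R) = max(a, b) on (0.87, 0.54) = 0.87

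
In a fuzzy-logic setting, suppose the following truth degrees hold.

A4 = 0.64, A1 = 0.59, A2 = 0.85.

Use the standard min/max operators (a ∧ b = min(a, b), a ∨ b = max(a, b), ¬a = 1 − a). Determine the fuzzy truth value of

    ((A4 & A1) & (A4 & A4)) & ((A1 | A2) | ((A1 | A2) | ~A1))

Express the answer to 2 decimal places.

0.59

A4 & A1 = min(a, b) on (0.64, 0.59) = 0.59
A4 & A4 = min(a, b) on (0.64, 0.64) = 0.64
(A4 & A1) & (A4 & A4) = min(a, b) on (0.59, 0.64) = 0.59
A1 | A2 = max(a, b) on (0.59, 0.85) = 0.85
A1 | A2 = max(a, b) on (0.59, 0.85) = 0.85
~A1 = 1 − 0.59 = 0.41
(A1 | A2) | ~A1 = max(a, b) on (0.85, 0.41) = 0.85
(A1 | A2) | ((A1 | A2) | ~A1) = max(a, b) on (0.85, 0.85) = 0.85
((A4 & A1) & (A4 & A4)) & ((A1 | A2) | ((A1 | A2) | ~A1)) = min(a, b) on (0.59, 0.85) = 0.59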